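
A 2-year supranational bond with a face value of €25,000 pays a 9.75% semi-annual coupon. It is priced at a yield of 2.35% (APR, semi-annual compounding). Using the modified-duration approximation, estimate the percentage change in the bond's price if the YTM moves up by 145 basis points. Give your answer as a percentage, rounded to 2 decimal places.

Periodic yield y = 0.01175. Modified duration first:
  t   CF        PV=CF/(1+0.01175)^t    t·PV
  1     1,218.75     1,204.5960     1,204.5960
  2     1,218.75     1,190.6064     2,381.2127
  3     1,218.75     1,176.7792     3,530.3376
  4    26,218.75    25,021.8335   100,087.3341
  Σ                 28,593.8151   107,203.4805
P = 28,593.8151; D_Mac = 3.74918 half-year periods = 1.87459 yrs; D_mod = 1.87459/(1+0.01175) = 1.85282 yrs.
ΔP/P ≈ -D_mod · Δy = -1.85282 × (+0.0145) = -0.026866 = -2.6866%.

-2.69%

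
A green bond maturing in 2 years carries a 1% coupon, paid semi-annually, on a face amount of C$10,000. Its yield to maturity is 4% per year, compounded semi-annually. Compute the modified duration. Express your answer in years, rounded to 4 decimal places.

Periodic yield y = 0.02. First find Macaulay duration:
  t   CF        PV=CF/(1+0.02)^t    t·PV
  1        50.00        49.0196        49.0196
  2        50.00        48.0584        96.1169
  3        50.00        47.1161       141.3484
  4    10,050.00     9,284.6465    37,138.5861
  Σ                  9,428.8407    37,425.0710
P = 9,428.8407; Macaulay duration = 37,425.0710 / 9,428.8407 = 3.96921 half-year periods = 1.98461 years.
Modified duration = D_Mac / (1 + y) = 1.98461 / 1.02 = 1.94569 years.

1.9457 years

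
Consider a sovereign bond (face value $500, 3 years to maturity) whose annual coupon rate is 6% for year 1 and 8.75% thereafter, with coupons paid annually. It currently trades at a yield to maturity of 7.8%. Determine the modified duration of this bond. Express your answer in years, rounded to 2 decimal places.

2.61 years

Periodic yield y = 0.078. First find Macaulay duration:
  t   CF        PV=CF/(1+0.078)^t    t·PV
  1        30.00        27.8293        27.8293
  2        43.75        37.6479        75.2958
  3       543.75       434.0532     1,302.1597
  Σ                    499.5304     1,405.2848
P = 499.5304; Macaulay duration = 1,405.2848 / 499.5304 = 2.81321 years.
Modified duration = D_Mac / (1 + y) = 2.81321 / 1.078 = 2.60966 years.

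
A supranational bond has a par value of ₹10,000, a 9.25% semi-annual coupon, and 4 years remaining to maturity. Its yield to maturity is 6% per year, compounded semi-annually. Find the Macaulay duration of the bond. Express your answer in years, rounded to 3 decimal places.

Periodic yield y = 0.03. Discount each cash flow and weight by its period:
  t   CF        PV=CF/(1+0.03)^t    t·PV
  1       462.50       449.0291       449.0291
  2       462.50       435.9506       871.9012
  3       462.50       423.2530     1,269.7591
  4       462.50       410.9253     1,643.7010
  5       462.50       398.9566     1,994.7828
  6       462.50       387.3365     2,324.0188
  7       462.50       376.0548     2,632.3838
  8    10,462.50     8,259.1941    66,073.5529
  Σ                 11,140.7000    77,259.1287
Price P = Σ PV = 11,140.7000.
Macaulay duration = Σ(t·PV) / P = 77,259.1287 / 11,140.7000 = 6.93485 half-year periods.
In years: 6.93485 / 2 = 3.46743 years.

3.467 years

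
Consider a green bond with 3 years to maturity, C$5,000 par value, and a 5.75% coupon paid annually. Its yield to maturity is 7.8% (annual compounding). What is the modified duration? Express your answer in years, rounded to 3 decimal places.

2.630 years

Periodic yield y = 0.078. First find Macaulay duration:
  t   CF        PV=CF/(1+0.078)^t    t·PV
  1       287.50       266.6976       266.6976
  2       287.50       247.4004       494.8007
  3     5,287.50     4,220.7934    12,662.3803
  Σ                  4,734.8914    13,423.8786
P = 4,734.8914; Macaulay duration = 13,423.8786 / 4,734.8914 = 2.83510 years.
Modified duration = D_Mac / (1 + y) = 2.83510 / 1.078 = 2.62996 years.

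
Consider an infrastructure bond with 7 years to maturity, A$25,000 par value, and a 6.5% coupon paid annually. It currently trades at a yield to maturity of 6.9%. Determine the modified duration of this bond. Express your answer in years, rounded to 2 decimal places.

5.45 years

Periodic yield y = 0.069. First find Macaulay duration:
  t   CF        PV=CF/(1+0.069)^t    t·PV
  1     1,625.00     1,520.1123     1,520.1123
  2     1,625.00     1,421.9946     2,843.9893
  3     1,625.00     1,330.2101     3,990.6304
  4     1,625.00     1,244.3500     4,977.3999
  5     1,625.00     1,164.0318     5,820.1589
  6     1,625.00     1,088.8978     6,533.3870
  7    26,625.00    16,689.5905   116,827.1333
  Σ                 24,459.1871   142,512.8110
P = 24,459.1871; Macaulay duration = 142,512.8110 / 24,459.1871 = 5.82656 years.
Modified duration = D_Mac / (1 + y) = 5.82656 / 1.069 = 5.45047 years.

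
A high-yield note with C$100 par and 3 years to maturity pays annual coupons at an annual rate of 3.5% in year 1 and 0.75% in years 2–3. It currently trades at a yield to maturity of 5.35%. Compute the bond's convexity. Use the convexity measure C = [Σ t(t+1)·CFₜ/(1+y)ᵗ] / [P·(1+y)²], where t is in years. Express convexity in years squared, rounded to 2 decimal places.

With y = 0.0535:
  t   CF        PV=CF/(1+0.0535)^t    t·PV        t(t+1)·PV
  1         3.50         3.3223         3.3223           6.6445
  2         0.75         0.6758         1.3515           4.0546
  3       100.75        86.1671       258.5013       1,034.0051
  Σ                     90.1651       263.1751       1,044.7042
P = 90.1651.
Convexity = Σ t(t+1)·PV / [P·(1+y)²] = 1,044.7042 / (90.1651 × 1.109862) = 10.43965.

10.44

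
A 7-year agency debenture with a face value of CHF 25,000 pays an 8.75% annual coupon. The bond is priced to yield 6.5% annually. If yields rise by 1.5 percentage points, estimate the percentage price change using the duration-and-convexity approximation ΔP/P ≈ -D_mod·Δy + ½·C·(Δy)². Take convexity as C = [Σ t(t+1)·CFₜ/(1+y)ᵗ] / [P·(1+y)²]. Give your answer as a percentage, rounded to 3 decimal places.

With y = 0.065:
  t   CF        PV=CF/(1+0.065)^t    t·PV        t(t+1)·PV
  1     2,187.50     2,053.9906     2,053.9906       4,107.9812
  2     2,187.50     1,928.6297     3,857.2594      11,571.7781
  3     2,187.50     1,810.9199     5,432.7597      21,731.0387
  4     2,187.50     1,700.3943     6,801.5770      34,007.8852
  5     2,187.50     1,596.6143     7,983.0716      47,898.4299
  6     2,187.50     1,499.1684     8,995.0103      62,965.0722
  7    27,187.50    17,495.3252   122,467.2765     979,738.2121
  Σ                 28,085.0424   157,590.9452   1,162,020.3973
P = 28,085.0424; D_Mac = 5.61121 yrs; D_mod = 5.26874 yrs; C = 36.47871.
Duration effect: -5.26874 × (+0.015) = -0.079031
Convexity effect: 0.5 × 36.47871 × (0.015)² = +0.0041039
ΔP/P ≈ -0.079031 + 0.0041039 = -0.074927 = -7.4927%.

-7.493%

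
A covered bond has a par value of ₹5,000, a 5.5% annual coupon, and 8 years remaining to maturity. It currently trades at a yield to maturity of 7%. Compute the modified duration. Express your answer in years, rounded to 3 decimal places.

Periodic yield y = 0.07. First find Macaulay duration:
  t   CF        PV=CF/(1+0.07)^t    t·PV
  1       275.00       257.0093       257.0093
  2       275.00       240.1957       480.3913
  3       275.00       224.4819       673.4457
  4       275.00       209.7962       839.1847
  5       275.00       196.0712       980.3560
  6       275.00       183.2441     1,099.4647
  7       275.00       171.2562     1,198.7933
  8     5,275.00     3,070.0980    24,560.7842
  Σ                  4,552.1526    30,089.4293
P = 4,552.1526; Macaulay duration = 30,089.4293 / 4,552.1526 = 6.60993 years.
Modified duration = D_Mac / (1 + y) = 6.60993 / 1.07 = 6.17751 years.

6.178 years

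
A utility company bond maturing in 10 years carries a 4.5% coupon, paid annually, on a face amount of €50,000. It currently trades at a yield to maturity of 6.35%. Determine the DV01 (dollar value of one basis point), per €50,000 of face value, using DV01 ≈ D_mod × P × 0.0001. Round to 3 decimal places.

€33.052

Periodic yield y = 0.0635.
  t   CF        PV=CF/(1+0.0635)^t    t·PV
  1     2,250.00     2,115.6559     2,115.6559
  2     2,250.00     1,989.3332     3,978.6664
  3     2,250.00     1,870.5531     5,611.6592
  4     2,250.00     1,758.8651     7,035.4606
  5     2,250.00     1,653.8459     8,269.2296
  6     2,250.00     1,555.0972     9,330.5835
  7     2,250.00     1,462.2447    10,235.7130
  8     2,250.00     1,374.9363    10,999.4900
  9     2,250.00     1,292.8409    11,635.5678
  10   52,250.00    28,230.0308   282,300.3083
  Σ                 43,303.4031   351,512.3342
P = 43,303.4031; D_Mac = 8.11743 yrs; D_mod = 7.63275 yrs.
DV01 ≈ 7.63275 × 43,303.4031 × 0.0001 = 33.052406.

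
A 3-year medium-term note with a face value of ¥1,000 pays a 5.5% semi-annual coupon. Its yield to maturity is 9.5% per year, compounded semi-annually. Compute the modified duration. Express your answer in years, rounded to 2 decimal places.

Periodic yield y = 0.0475. First find Macaulay duration:
  t   CF        PV=CF/(1+0.0475)^t    t·PV
  1        27.50        26.2530        26.2530
  2        27.50        25.0625        50.1250
  3        27.50        23.9260        71.7781
  4        27.50        22.8411        91.3643
  5        27.50        21.8053       109.0266
  6     1,027.50       777.7816     4,666.6893
  Σ                    897.6695     5,015.2364
P = 897.6695; Macaulay duration = 5,015.2364 / 897.6695 = 5.58695 half-year periods = 2.79348 years.
Modified duration = D_Mac / (1 + y) = 2.79348 / 1.0475 = 2.66680 years.

2.67 years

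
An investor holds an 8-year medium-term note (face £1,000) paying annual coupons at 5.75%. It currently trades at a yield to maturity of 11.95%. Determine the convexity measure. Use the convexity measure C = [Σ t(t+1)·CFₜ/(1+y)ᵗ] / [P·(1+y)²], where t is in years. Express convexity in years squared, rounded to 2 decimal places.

With y = 0.1195:
  t   CF        PV=CF/(1+0.1195)^t    t·PV        t(t+1)·PV
  1        57.50        51.3622        51.3622         102.7244
  2        57.50        45.8796        91.7592         275.2776
  3        57.50        40.9822       122.9467         491.7867
  4        57.50        36.6076       146.4305         732.1523
  5        57.50        32.7000       163.4999         980.9991
  6        57.50        29.2094       175.2567       1,226.7966
  7        57.50        26.0915       182.6405       1,461.1244
  8     1,057.50       428.6350     3,429.0797      30,861.7173
  Σ                    691.4675     4,362.9753      36,132.5785
P = 691.4675.
Convexity = Σ t(t+1)·PV / [P·(1+y)²] = 36,132.5785 / (691.4675 × 1.253280) = 41.69452.

41.69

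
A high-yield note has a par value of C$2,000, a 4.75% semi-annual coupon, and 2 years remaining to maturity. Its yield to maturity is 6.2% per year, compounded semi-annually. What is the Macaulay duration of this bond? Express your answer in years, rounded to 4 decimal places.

Periodic yield y = 0.031. Discount each cash flow and weight by its period:
  t   CF        PV=CF/(1+0.031)^t    t·PV
  1        47.50        46.0718        46.0718
  2        47.50        44.6865        89.3730
  3        47.50        43.3429       130.0286
  4     2,047.50     1,812.1296     7,248.5183
  Σ                  1,946.2307     7,513.9917
Price P = Σ PV = 1,946.2307.
Macaulay duration = Σ(t·PV) / P = 7,513.9917 / 1,946.2307 = 3.86079 half-year periods.
In years: 3.86079 / 2 = 1.93040 years.

1.9304 years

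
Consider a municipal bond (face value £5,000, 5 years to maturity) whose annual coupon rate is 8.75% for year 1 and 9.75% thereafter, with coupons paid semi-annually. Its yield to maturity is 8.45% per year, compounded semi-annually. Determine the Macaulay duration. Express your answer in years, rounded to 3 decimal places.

Periodic yield y = 0.04225. Discount each cash flow and weight by its period:
  t   CF        PV=CF/(1+0.04225)^t    t·PV
  1       218.75       209.8825       209.8825
  2       218.75       201.3744       402.7488
  3       243.75       215.2925       645.8775
  4       243.75       206.5651       826.2605
  5       243.75       198.1915       990.9577
  6       243.75       190.1574     1,140.9443
  7       243.75       182.4489     1,277.1424
  8       243.75       175.0529     1,400.4235
  9       243.75       167.9568     1,511.6108
  10    5,243.75     3,466.7533    34,667.5332
  Σ                  5,213.6754    43,073.3813
Price P = Σ PV = 5,213.6754.
Macaulay duration = Σ(t·PV) / P = 43,073.3813 / 5,213.6754 = 8.26162 half-year periods.
In years: 8.26162 / 2 = 4.13081 years.

4.131 years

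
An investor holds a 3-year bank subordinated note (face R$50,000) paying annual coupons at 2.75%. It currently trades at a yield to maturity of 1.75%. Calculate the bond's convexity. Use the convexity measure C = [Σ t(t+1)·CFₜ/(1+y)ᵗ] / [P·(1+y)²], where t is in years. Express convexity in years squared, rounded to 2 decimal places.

With y = 0.0175:
  t   CF        PV=CF/(1+0.0175)^t    t·PV        t(t+1)·PV
  1     1,375.00     1,351.3514     1,351.3514       2,702.7027
  2     1,375.00     1,328.1094     2,656.2189       7,968.6566
  3    51,375.00    48,769.5312   146,308.5937     585,234.3748
  Σ                 51,448.9920   150,316.1639     595,905.7341
P = 51,448.9920.
Convexity = Σ t(t+1)·PV / [P·(1+y)²] = 595,905.7341 / (51,448.9920 × 1.035306) = 11.18747.

11.19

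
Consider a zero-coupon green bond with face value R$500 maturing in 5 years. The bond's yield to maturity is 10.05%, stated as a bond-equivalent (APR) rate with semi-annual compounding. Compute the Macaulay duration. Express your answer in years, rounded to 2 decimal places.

5.00 years

A zero-coupon bond has a single cash flow at maturity, so its Macaulay duration equals its maturity: 5 years.
(Equivalently: 10 semi-annual periods ÷ 2 = 5 years.)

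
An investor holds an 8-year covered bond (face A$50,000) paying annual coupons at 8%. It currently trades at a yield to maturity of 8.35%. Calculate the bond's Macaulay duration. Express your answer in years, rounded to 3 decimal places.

Periodic yield y = 0.0835. Discount each cash flow and weight by its year:
  t   CF        PV=CF/(1+0.0835)^t    t·PV
  1     4,000.00     3,691.7397     3,691.7397
  2     4,000.00     3,407.2356     6,814.4711
  3     4,000.00     3,144.6567     9,433.9702
  4     4,000.00     2,902.3135    11,609.2542
  5     4,000.00     2,678.6466    13,393.2328
  6     4,000.00     2,472.2165    14,833.2989
  7     4,000.00     2,281.6950    15,971.8647
  8    54,000.00    28,429.0557   227,432.4457
  Σ                 49,007.5593   303,180.2773
Price P = Σ PV = 49,007.5593.
Macaulay duration = Σ(t·PV) / P = 303,180.2773 / 49,007.5593 = 6.18640 years.

6.186 years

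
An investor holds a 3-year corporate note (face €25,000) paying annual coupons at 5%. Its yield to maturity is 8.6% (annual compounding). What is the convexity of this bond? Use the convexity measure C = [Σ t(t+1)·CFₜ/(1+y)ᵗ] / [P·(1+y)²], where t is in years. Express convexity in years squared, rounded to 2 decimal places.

With y = 0.086:
  t   CF        PV=CF/(1+0.086)^t    t·PV        t(t+1)·PV
  1     1,250.00     1,151.0129     1,151.0129       2,302.0258
  2     1,250.00     1,059.8645     2,119.7291       6,359.1872
  3    26,250.00    20,494.6182    61,483.8546     245,935.4183
  Σ                 22,705.4956    64,754.5966     254,596.6313
P = 22,705.4956.
Convexity = Σ t(t+1)·PV / [P·(1+y)²] = 254,596.6313 / (22,705.4956 × 1.179396) = 9.50741.

9.51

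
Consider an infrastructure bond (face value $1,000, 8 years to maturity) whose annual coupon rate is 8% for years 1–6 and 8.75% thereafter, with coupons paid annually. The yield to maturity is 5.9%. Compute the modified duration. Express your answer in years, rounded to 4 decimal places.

Periodic yield y = 0.059. First find Macaulay duration:
  t   CF        PV=CF/(1+0.059)^t    t·PV
  1        80.00        75.5430        75.5430
  2        80.00        71.3342       142.6685
  3        80.00        67.3600       202.0800
  4        80.00        63.6072       254.4287
  5        80.00        60.0634       300.3172
  6        80.00        56.7171       340.3028
  7        87.50        58.5782       410.0477
  8     1,087.50       687.4824     5,499.8592
  Σ                  1,140.6856     7,225.2470
P = 1,140.6856; Macaulay duration = 7,225.2470 / 1,140.6856 = 6.33413 years.
Modified duration = D_Mac / (1 + y) = 6.33413 / 1.059 = 5.98123 years.

5.9812 years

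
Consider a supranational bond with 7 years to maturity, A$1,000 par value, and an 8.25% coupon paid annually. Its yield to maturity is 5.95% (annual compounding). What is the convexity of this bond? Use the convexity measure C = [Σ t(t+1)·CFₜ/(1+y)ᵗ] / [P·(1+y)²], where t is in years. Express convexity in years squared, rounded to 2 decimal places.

37.49

With y = 0.0595:
  t   CF        PV=CF/(1+0.0595)^t    t·PV        t(t+1)·PV
  1        82.50        77.8669        77.8669         155.7338
  2        82.50        73.4940       146.9880         440.9641
  3        82.50        69.3667       208.1001         832.4005
  4        82.50        65.4712       261.8847       1,309.4234
  5        82.50        61.7944       308.9720       1,853.8321
  6        82.50        58.3241       349.9447       2,449.6130
  7     1,082.50       722.3059     5,056.1415      40,449.1318
  Σ                  1,128.6233     6,409.8980      47,491.0987
P = 1,128.6233.
Convexity = Σ t(t+1)·PV / [P·(1+y)²] = 47,491.0987 / (1,128.6233 × 1.122540) = 37.48533.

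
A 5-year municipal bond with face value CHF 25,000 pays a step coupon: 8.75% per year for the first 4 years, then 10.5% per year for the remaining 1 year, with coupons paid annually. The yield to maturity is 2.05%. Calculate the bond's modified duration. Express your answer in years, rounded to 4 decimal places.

Periodic yield y = 0.0205. First find Macaulay duration:
  t   CF        PV=CF/(1+0.0205)^t    t·PV
  1     2,187.50     2,143.5571     2,143.5571
  2     2,187.50     2,100.4969     4,200.9938
  3     2,187.50     2,058.3017     6,174.9051
  4     2,187.50     2,016.9541     8,067.8166
  5    27,625.00    24,959.5782   124,797.8909
  Σ                 33,278.8880   145,385.1635
P = 33,278.8880; Macaulay duration = 145,385.1635 / 33,278.8880 = 4.36869 years.
Modified duration = D_Mac / (1 + y) = 4.36869 / 1.0205 = 4.28093 years.

4.2809 years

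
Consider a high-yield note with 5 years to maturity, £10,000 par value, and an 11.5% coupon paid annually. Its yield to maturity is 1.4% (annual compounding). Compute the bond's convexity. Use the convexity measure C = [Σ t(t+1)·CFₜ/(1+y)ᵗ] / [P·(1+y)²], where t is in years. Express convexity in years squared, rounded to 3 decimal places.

23.325

With y = 0.014:
  t   CF        PV=CF/(1+0.014)^t    t·PV        t(t+1)·PV
  1     1,150.00     1,134.1223     1,134.1223       2,268.2446
  2     1,150.00     1,118.4638     2,236.9276       6,710.7828
  3     1,150.00     1,103.0215     3,309.0645      13,236.2579
  4     1,150.00     1,087.7924     4,351.1696      21,755.8480
  5    11,150.00    10,401.2394    52,006.1970     312,037.1820
  Σ                 14,844.6394    63,037.4810     356,008.3153
P = 14,844.6394.
Convexity = Σ t(t+1)·PV / [P·(1+y)²] = 356,008.3153 / (14,844.6394 × 1.028196) = 23.32462.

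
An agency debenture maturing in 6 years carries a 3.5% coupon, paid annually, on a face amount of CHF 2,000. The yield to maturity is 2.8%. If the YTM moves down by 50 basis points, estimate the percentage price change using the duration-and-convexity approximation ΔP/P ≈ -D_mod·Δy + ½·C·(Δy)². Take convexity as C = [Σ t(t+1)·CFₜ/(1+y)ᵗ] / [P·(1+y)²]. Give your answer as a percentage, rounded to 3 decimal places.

With y = 0.028:
  t   CF        PV=CF/(1+0.028)^t    t·PV        t(t+1)·PV
  1        70.00        68.0934        68.0934         136.1868
  2        70.00        66.2387       132.4774         397.4322
  3        70.00        64.4345       193.3036         773.2144
  4        70.00        62.6795       250.7180       1,253.5902
  5        70.00        60.9723       304.8614       1,829.1685
  6     2,070.00     1,753.9276    10,523.5655      73,664.9584
  Σ                  2,076.3460    11,473.0193      78,054.5505
P = 2,076.3460; D_Mac = 5.52558 yrs; D_mod = 5.37508 yrs; C = 35.57233.
Duration effect: -5.37508 × (-0.005) = +0.026875
Convexity effect: 0.5 × 35.57233 × (-0.005)² = +0.0004447
ΔP/P ≈ +0.026875 + 0.0004447 = +0.027320 = +2.7320%.

+2.732%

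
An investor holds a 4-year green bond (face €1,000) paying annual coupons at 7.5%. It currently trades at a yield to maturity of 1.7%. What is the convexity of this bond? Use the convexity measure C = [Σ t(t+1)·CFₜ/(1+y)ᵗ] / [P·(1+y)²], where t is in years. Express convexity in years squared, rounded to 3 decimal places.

With y = 0.017:
  t   CF        PV=CF/(1+0.017)^t    t·PV        t(t+1)·PV
  1        75.00        73.7463        73.7463         147.4926
  2        75.00        72.5136       145.0272         435.0815
  3        75.00        71.3015       213.9044         855.6175
  4     1,075.00     1,004.9042     4,019.6167      20,098.0836
  Σ                  1,222.4655     4,452.2946      21,536.2752
P = 1,222.4655.
Convexity = Σ t(t+1)·PV / [P·(1+y)²] = 21,536.2752 / (1,222.4655 × 1.034289) = 17.03304.

17.033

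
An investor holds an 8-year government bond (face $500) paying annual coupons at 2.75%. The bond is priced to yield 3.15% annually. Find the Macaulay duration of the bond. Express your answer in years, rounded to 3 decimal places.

Periodic yield y = 0.0315. Discount each cash flow and weight by its year:
  t   CF        PV=CF/(1+0.0315)^t    t·PV
  1        13.75        13.3301        13.3301
  2        13.75        12.9230        25.8461
  3        13.75        12.5284        37.5851
  4        13.75        12.1458        48.5832
  5        13.75        11.7749        58.8744
  6        13.75        11.4153        68.4918
  7        13.75        11.0667        77.4669
  8       513.75       400.8648     3,206.9188
  Σ                    486.0490     3,537.0964
Price P = Σ PV = 486.0490.
Macaulay duration = Σ(t·PV) / P = 3,537.0964 / 486.0490 = 7.27724 years.

7.277 years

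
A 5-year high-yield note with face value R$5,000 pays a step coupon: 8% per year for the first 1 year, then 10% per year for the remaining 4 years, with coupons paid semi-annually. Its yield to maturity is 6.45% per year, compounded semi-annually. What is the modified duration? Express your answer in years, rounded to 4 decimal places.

4.0532 years

Periodic yield y = 0.03225. First find Macaulay duration:
  t   CF        PV=CF/(1+0.03225)^t    t·PV
  1       200.00       193.7515       193.7515
  2       200.00       187.6982       375.3965
  3       250.00       227.2926       681.8779
  4       250.00       220.1914       880.7658
  5       250.00       213.3121     1,066.5606
  6       250.00       206.6477     1,239.8864
  7       250.00       200.1916     1,401.3409
  8       250.00       193.9371     1,551.4967
  9       250.00       187.8780     1,690.9022
  10    5,250.00     3,822.1734    38,221.7342
  Σ                  5,653.0738    47,303.7128
P = 5,653.0738; Macaulay duration = 47,303.7128 / 5,653.0738 = 8.36779 half-year periods = 4.18389 years.
Modified duration = D_Mac / (1 + y) = 4.18389 / 1.03225 = 4.05318 years.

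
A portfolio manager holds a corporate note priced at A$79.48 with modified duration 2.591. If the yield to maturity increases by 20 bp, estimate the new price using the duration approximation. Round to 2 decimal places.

A$79.07

Duration approximation: ΔP/P ≈ -D_mod · Δy = -2.591 × (+0.002) = -0.005182.
New price ≈ 79.48 × (1 - 0.005182) = 79.06813464.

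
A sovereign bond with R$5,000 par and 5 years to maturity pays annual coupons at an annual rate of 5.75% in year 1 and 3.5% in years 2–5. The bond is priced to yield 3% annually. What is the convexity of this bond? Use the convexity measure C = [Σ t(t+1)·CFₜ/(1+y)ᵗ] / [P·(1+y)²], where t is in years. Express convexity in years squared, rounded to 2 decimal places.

With y = 0.03:
  t   CF        PV=CF/(1+0.03)^t    t·PV        t(t+1)·PV
  1       287.50       279.1262       279.1262         558.2524
  2       175.00       164.9543       329.9086         989.7257
  3       175.00       160.1498       480.4494       1,921.7975
  4       175.00       155.4852       621.9409       3,109.7047
  5     5,175.00     4,464.0005    22,320.0023     133,920.0138
  Σ                  5,223.7160    24,031.4274     140,499.4941
P = 5,223.7160.
Convexity = Σ t(t+1)·PV / [P·(1+y)²] = 140,499.4941 / (5,223.7160 × 1.060900) = 25.35250.

25.35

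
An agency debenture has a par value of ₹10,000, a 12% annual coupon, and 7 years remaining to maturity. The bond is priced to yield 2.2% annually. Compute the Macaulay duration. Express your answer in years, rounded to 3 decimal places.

Periodic yield y = 0.022. Discount each cash flow and weight by its year:
  t   CF        PV=CF/(1+0.022)^t    t·PV
  1     1,200.00     1,174.1683     1,174.1683
  2     1,200.00     1,148.8927     2,297.7853
  3     1,200.00     1,124.1611     3,372.4833
  4     1,200.00     1,099.9620     4,399.8478
  5     1,200.00     1,076.2837     5,381.4185
  6     1,200.00     1,053.1152     6,318.6911
  7    11,200.00     9,617.4902    67,322.4313
  Σ                 16,294.0731    90,266.8257
Price P = Σ PV = 16,294.0731.
Macaulay duration = Σ(t·PV) / P = 90,266.8257 / 16,294.0731 = 5.53986 years.

5.540 years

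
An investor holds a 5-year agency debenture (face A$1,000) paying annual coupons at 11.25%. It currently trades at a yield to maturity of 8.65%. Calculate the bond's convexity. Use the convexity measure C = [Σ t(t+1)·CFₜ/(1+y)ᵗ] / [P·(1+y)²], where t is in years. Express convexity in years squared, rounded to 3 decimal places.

With y = 0.0865:
  t   CF        PV=CF/(1+0.0865)^t    t·PV        t(t+1)·PV
  1       112.50       103.5435       103.5435         207.0870
  2       112.50        95.3000       190.6001         571.8002
  3       112.50        87.7129       263.1386       1,052.5545
  4       112.50        80.7297       322.9190       1,614.5950
  5     1,112.50       734.7699     3,673.8496      22,043.0975
  Σ                  1,102.0561     4,554.0507      25,489.1341
P = 1,102.0561.
Convexity = Σ t(t+1)·PV / [P·(1+y)²] = 25,489.1341 / (1,102.0561 × 1.180482) = 19.59259.

19.593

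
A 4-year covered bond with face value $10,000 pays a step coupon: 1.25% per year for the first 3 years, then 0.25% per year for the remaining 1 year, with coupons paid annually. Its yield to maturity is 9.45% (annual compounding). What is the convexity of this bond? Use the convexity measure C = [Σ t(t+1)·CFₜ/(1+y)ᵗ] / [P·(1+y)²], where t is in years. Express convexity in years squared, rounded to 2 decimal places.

With y = 0.0945:
  t   CF        PV=CF/(1+0.0945)^t    t·PV        t(t+1)·PV
  1       125.00       114.2074       114.2074         228.4148
  2       125.00       104.3466       208.6933         626.0799
  3       125.00        95.3373       286.0118       1,144.0472
  4    10,025.00     6,985.8832    27,943.5326     139,717.6632
  Σ                  7,299.7745    28,552.4451     141,716.2051
P = 7,299.7745.
Convexity = Σ t(t+1)·PV / [P·(1+y)²] = 141,716.2051 / (7,299.7745 × 1.197930) = 16.20610.

16.21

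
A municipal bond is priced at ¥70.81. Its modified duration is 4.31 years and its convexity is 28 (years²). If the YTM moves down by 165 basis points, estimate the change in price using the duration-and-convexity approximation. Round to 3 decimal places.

Duration effect: -D_mod·Δy = -4.31 × (-0.0165) = +0.071115
Convexity effect: ½·C·(Δy)² = 0.5 × 28 × (-0.0165)² = +0.0038115
ΔP/P ≈ +0.071115 + 0.0038115 = +0.0749265
ΔP ≈ 70.81 × (+0.0749265) = +5.305545465.

+¥5.306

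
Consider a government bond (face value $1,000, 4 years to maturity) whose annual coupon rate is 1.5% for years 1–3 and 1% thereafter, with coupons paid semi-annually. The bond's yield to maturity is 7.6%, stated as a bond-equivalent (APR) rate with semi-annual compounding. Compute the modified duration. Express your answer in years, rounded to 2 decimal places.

Periodic yield y = 0.038. First find Macaulay duration:
  t   CF        PV=CF/(1+0.038)^t    t·PV
  1         7.50         7.2254         7.2254
  2         7.50         6.9609        13.9218
  3         7.50         6.7061        20.1183
  4         7.50         6.4606        25.8423
  5         7.50         6.2241        31.1204
  6         7.50         5.9962        35.9773
  7         5.00         3.8511        26.9579
  8     1,005.00       745.7396     5,965.9172
  Σ                    789.1641     6,127.0806
P = 789.1641; Macaulay duration = 6,127.0806 / 789.1641 = 7.76401 half-year periods = 3.88201 years.
Modified duration = D_Mac / (1 + y) = 3.88201 / 1.038 = 3.73989 years.

3.74 years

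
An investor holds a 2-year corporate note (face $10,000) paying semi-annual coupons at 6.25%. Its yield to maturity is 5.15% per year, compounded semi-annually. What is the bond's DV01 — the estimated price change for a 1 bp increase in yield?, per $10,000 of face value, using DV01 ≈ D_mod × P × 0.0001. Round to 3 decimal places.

$1.902

Periodic yield y = 0.02575.
  t   CF        PV=CF/(1+0.02575)^t    t·PV
  1       312.50       304.6551       304.6551
  2       312.50       297.0072       594.0144
  3       312.50       289.5513       868.6538
  4    10,312.50     9,315.3217    37,261.2869
  Σ                 10,206.5353    39,028.6102
P = 10,206.5353; D_Mac = 3.82388 half-year periods = 1.91194 yrs; D_mod = 1.86395 yrs.
DV01 ≈ 1.86395 × 10,206.5353 × 0.0001 = 1.902443.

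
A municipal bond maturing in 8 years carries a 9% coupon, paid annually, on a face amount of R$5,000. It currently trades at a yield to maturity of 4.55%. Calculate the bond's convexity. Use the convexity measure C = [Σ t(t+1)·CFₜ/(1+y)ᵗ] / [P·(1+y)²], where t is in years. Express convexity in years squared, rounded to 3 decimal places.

With y = 0.0455:
  t   CF        PV=CF/(1+0.0455)^t    t·PV        t(t+1)·PV
  1       450.00       430.4161       430.4161         860.8321
  2       450.00       411.6844       823.3689       2,470.1066
  3       450.00       393.7680     1,181.3040       4,725.2158
  4       450.00       376.6313     1,506.5250       7,532.6252
  5       450.00       360.2403     1,801.2016      10,807.2098
  6       450.00       344.5627     2,067.3763      14,471.6344
  7       450.00       329.5674     2,306.9718      18,455.7747
  8     5,450.00     3,817.7212    30,541.7693     274,875.9235
  Σ                  6,464.5914    40,658.9330     334,199.3222
P = 6,464.5914.
Convexity = Σ t(t+1)·PV / [P·(1+y)²] = 334,199.3222 / (6,464.5914 × 1.093070) = 47.29513.

47.295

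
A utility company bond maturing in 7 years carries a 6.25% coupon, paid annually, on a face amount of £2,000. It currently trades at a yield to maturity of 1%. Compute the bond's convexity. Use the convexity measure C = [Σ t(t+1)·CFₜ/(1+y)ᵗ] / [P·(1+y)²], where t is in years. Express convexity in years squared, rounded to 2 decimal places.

45.04

With y = 0.01:
  t   CF        PV=CF/(1+0.01)^t    t·PV        t(t+1)·PV
  1       125.00       123.7624       123.7624         247.5248
  2       125.00       122.5370       245.0740         735.2220
  3       125.00       121.3238       363.9713       1,455.8852
  4       125.00       120.1225       480.4902       2,402.4509
  5       125.00       118.9332       594.6661       3,567.9963
  6       125.00       117.7557       706.5339       4,945.7375
  7     2,125.00     1,982.0259    13,874.1811     110,993.4485
  Σ                  2,706.4604    16,388.6789     124,348.2652
P = 2,706.4604.
Convexity = Σ t(t+1)·PV / [P·(1+y)²] = 124,348.2652 / (2,706.4604 × 1.020100) = 45.03968.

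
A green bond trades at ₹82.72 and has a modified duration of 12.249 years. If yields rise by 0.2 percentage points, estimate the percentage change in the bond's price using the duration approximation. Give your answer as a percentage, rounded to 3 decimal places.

-2.450%

Duration approximation: ΔP/P ≈ -D_mod · Δy = -12.249 × (+0.002) = -0.024498.
As a percentage: -2.4498%.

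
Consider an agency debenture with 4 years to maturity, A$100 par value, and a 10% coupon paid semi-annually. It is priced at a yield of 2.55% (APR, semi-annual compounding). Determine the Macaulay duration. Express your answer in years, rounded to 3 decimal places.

Periodic yield y = 0.01275. Discount each cash flow and weight by its period:
  t   CF        PV=CF/(1+0.01275)^t    t·PV
  1         5.00         4.9371         4.9371
  2         5.00         4.8749         9.7498
  3         5.00         4.8135        14.4406
  4         5.00         4.7529        19.0117
  5         5.00         4.6931        23.4654
  6         5.00         4.6340        27.8040
  7         5.00         4.5757        32.0297
  8       105.00        94.8793       759.0341
  Σ                    128.1604       890.4723
Price P = Σ PV = 128.1604.
Macaulay duration = Σ(t·PV) / P = 890.4723 / 128.1604 = 6.94811 half-year periods.
In years: 6.94811 / 2 = 3.47405 years.

3.474 years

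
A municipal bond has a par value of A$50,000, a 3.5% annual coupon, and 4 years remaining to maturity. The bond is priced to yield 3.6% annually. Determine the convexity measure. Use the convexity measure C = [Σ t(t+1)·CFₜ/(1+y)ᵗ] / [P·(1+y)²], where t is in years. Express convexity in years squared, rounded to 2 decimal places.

With y = 0.036:
  t   CF        PV=CF/(1+0.036)^t    t·PV        t(t+1)·PV
  1     1,750.00     1,689.1892     1,689.1892       3,378.3784
  2     1,750.00     1,630.4915     3,260.9830       9,782.9490
  3     1,750.00     1,573.8335     4,721.5005      18,886.0019
  4    51,750.00    44,923.2670   179,693.0680     898,465.3402
  Σ                 49,816.7812   189,364.7407     930,512.6695
P = 49,816.7812.
Convexity = Σ t(t+1)·PV / [P·(1+y)²] = 930,512.6695 / (49,816.7812 × 1.073296) = 17.40312.

17.40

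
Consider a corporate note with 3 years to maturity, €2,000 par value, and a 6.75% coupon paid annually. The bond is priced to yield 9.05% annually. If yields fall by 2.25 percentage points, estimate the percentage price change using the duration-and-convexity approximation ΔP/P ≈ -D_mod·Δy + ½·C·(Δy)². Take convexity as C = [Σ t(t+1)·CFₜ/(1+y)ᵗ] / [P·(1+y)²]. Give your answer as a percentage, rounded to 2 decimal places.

With y = 0.0905:
  t   CF        PV=CF/(1+0.0905)^t    t·PV        t(t+1)·PV
  1       135.00       123.7964       123.7964         247.5928
  2       135.00       113.5226       227.0453         681.1358
  3     2,135.00     1,646.3451     4,939.0352      19,756.1409
  Σ                  1,883.6641     5,289.8769      20,684.8695
P = 1,883.6641; D_Mac = 2.80829 yrs; D_mod = 2.57523 yrs; C = 9.23417.
Duration effect: -2.57523 × (-0.0225) = +0.057943
Convexity effect: 0.5 × 9.23417 × (-0.0225)² = +0.0023374
ΔP/P ≈ +0.057943 + 0.0023374 = +0.060280 = +6.0280%.

+6.03%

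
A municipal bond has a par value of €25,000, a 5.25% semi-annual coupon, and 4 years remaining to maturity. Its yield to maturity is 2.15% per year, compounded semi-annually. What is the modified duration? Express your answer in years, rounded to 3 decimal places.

Periodic yield y = 0.01075. First find Macaulay duration:
  t   CF        PV=CF/(1+0.01075)^t    t·PV
  1       656.25       649.2703       649.2703
  2       656.25       642.3649     1,284.7298
  3       656.25       635.5329     1,906.5988
  4       656.25       628.7736     2,515.0945
  5       656.25       622.0862     3,110.4310
  6       656.25       615.4699     3,692.8194
  7       656.25       608.9240     4,262.4678
  8    25,656.25    23,552.8344   188,422.6753
  Σ                 27,955.2563   205,844.0869
P = 27,955.2563; Macaulay duration = 205,844.0869 / 27,955.2563 = 7.36334 half-year periods = 3.68167 years.
Modified duration = D_Mac / (1 + y) = 3.68167 / 1.01075 = 3.64251 years.

3.643 years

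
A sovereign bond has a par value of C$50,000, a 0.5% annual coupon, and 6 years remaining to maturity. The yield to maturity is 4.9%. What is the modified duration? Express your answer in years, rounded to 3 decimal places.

Periodic yield y = 0.049. First find Macaulay duration:
  t   CF        PV=CF/(1+0.049)^t    t·PV
  1       250.00       238.3222       238.3222
  2       250.00       227.1899       454.3798
  3       250.00       216.5776       649.7328
  4       250.00       206.4610       825.8441
  5       250.00       196.8170       984.0849
  6    50,250.00    37,712.3102   226,273.8609
  Σ                 38,797.6779   229,426.2247
P = 38,797.6779; Macaulay duration = 229,426.2247 / 38,797.6779 = 5.91340 years.
Modified duration = D_Mac / (1 + y) = 5.91340 / 1.049 = 5.63718 years.

5.637 years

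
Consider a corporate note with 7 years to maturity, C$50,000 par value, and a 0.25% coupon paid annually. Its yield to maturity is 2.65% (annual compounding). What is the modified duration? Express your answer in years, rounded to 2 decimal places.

6.76 years

Periodic yield y = 0.0265. First find Macaulay duration:
  t   CF        PV=CF/(1+0.0265)^t    t·PV
  1       125.00       121.7730       121.7730
  2       125.00       118.6293       237.2587
  3       125.00       115.5668       346.7005
  4       125.00       112.5834       450.3334
  5       125.00       109.6769       548.3846
  6       125.00       106.8455       641.0731
  7    50,125.00    41,738.9683   292,172.7779
  Σ                 42,424.0432   294,518.3011
P = 42,424.0432; Macaulay duration = 294,518.3011 / 42,424.0432 = 6.94225 years.
Modified duration = D_Mac / (1 + y) = 6.94225 / 1.0265 = 6.76303 years.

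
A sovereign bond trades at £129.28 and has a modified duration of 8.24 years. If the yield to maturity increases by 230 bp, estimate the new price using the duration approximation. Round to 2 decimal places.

£104.78

Duration approximation: ΔP/P ≈ -D_mod · Δy = -8.24 × (+0.023) = -0.189520.
New price ≈ 129.28 × (1 - 0.189520) = 104.7788544.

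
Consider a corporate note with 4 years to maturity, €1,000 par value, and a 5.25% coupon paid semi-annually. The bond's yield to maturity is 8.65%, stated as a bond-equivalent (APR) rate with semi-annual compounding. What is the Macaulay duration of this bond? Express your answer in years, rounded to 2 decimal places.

3.63 years

Periodic yield y = 0.04325. Discount each cash flow and weight by its period:
  t   CF        PV=CF/(1+0.04325)^t    t·PV
  1        26.25        25.1618        25.1618
  2        26.25        24.1186        48.2372
  3        26.25        23.1187        69.3562
  4        26.25        22.1603        88.6412
  5        26.25        21.2416       106.2080
  6        26.25        20.3610       122.1660
  7        26.25        19.5169       136.6182
  8     1,026.25       731.3850     5,851.0796
  Σ                    887.0639     6,447.4683
Price P = Σ PV = 887.0639.
Macaulay duration = Σ(t·PV) / P = 6,447.4683 / 887.0639 = 7.26832 half-year periods.
In years: 7.26832 / 2 = 3.63416 years.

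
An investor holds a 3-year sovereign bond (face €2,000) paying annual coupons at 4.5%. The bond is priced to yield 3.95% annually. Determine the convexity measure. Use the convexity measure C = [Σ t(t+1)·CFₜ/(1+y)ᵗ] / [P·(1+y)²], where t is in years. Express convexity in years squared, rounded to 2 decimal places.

With y = 0.0395:
  t   CF        PV=CF/(1+0.0395)^t    t·PV        t(t+1)·PV
  1        90.00        86.5801        86.5801         173.1602
  2        90.00        83.2901       166.5803         499.7408
  3     2,090.00     1,860.6848     5,582.0543      22,328.2174
  Σ                  2,030.5550     5,835.2147      23,001.1183
P = 2,030.5550.
Convexity = Σ t(t+1)·PV / [P·(1+y)²] = 23,001.1183 / (2,030.5550 × 1.080560) = 10.48299.

10.48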